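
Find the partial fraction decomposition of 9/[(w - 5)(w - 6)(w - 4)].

Using cover-up method: α = -9, β = 9/2, γ = 9/2
Result: -9/(w - 5) + (9/2)/(w - 6) + (9/2)/(w - 4)


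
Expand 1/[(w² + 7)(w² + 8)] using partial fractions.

Coefficient matching gives α = γ = 0, β = 1/(8-7) = 1, δ = -β = -1
Result: 1/(w² + 7) - 1/(w² + 8)


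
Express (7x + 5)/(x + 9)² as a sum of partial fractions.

(7x + 5) = P(x + 9) + Q. At x = -9: Q = 7·(-9) + 5 = -58. Coeff of x: P = 7
Result: 7/(x + 9) - 58/(x + 9)²


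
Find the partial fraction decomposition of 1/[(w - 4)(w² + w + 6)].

Cover-up at w = 4: A = 1/(4² + 1·4 + 6) = 1/26. Then B = -A = -1/26, C = -A·(1 + 4) = -5/26
Result: (1/26)/(w - 4) - ((1/26)w + 5/26)/(w² + w + 6)


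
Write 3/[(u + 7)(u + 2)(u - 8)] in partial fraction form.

Using cover-up method: P = 1/25, Q = -3/50, R = 1/50
Result: (1/25)/(u + 7) - (3/50)/(u + 2) + (1/50)/(u - 8)


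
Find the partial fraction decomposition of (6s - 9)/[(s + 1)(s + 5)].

At s=-1: P = (6·(-1) - 9)/(-1 + 5) = -15/4. At s=-5: Q = (6·(-5) - 9)/(-5 + 1) = 39/4
Result: (-15/4)/(s + 1) + (39/4)/(s + 5)


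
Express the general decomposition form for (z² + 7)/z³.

Repeated linear factor (power 3): α/z + β/z² + γ/z³


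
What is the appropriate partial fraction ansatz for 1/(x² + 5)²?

Repeated quadratic factor: (Px + Q)/(x² + 5) + (Rx + S)/(x² + 5)²


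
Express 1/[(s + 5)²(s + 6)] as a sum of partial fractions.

Cover-up at s=-6: γ = 1/(-6 + 5)² = 1. Cover-up at s=-5: β = 1/(-5 + 6) = 1. Comparing s² coeff: α = -γ = -1
Result: -1/(s + 5) + 1/(s + 5)² + 1/(s + 6)


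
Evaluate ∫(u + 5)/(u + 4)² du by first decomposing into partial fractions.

Decompose: A = 1, B = 1·(-4) + 5 = 1, so (u + 5)/(u + 4)² = 1/(u + 4) + 1/(u + 4)². Integrate: ∫ A/(u + 4) du = ln|(u + 4)|; ∫ B/(u + 4)² du = -1/(u + 4). Sum: ln|(u + 4)| - 1/(u + 4) + C


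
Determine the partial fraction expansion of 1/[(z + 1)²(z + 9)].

Cover-up at z=-9: γ = 1/(-9 + 1)² = 1/64. Cover-up at z=-1: β = 1/(-1 + 9) = 1/8. Comparing z² coeff: α = -γ = -1/64
Result: (-1/64)/(z + 1) + (1/8)/(z + 1)² + (1/64)/(z + 9)


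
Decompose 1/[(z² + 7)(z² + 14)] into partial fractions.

Coefficient matching gives α = γ = 0, β = 1/(14-7) = 1/7, δ = -β = -1/7
Result: (1/7)/(z² + 7) - (1/7)/(z² + 14)


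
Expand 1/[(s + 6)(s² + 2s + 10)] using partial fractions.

Cover-up at s = -6: A = 1/((-6)² + 2·(-6) + 10) = 1/34. Then B = -A = -1/34, C = -A·(2 - 6) = 2/17
Result: (1/34)/(s + 6) - ((1/34)s - 2/17)/(s² + 2s + 10)


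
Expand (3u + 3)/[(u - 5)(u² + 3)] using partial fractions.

At u=5: A = (3·5 + 3)/(5² + 3) = 9/14. B = -A = -9/14, C = 3 - 5·A = -3/14
Result: (9/14)/(u - 5) - ((9/14)u + 3/14)/(u² + 3)


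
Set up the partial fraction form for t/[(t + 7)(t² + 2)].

Linear + irreducible quadratic: P/(t + 7) + (Qt + R)/(t² + 2)


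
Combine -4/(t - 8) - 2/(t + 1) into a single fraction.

Common denominator (t - 8)(t + 1). Numerator: -4(t + 1) - 2(t - 8) = (-4t - 4) - (2t - 16) = -6t + 12
Result: (-6t + 12)/[(t - 8)(t + 1)]


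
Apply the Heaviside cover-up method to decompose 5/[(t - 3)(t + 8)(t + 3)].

Cover (t - 3), t=3: P = 5/[(3 + 8)(3 + 3)] = 5/66. Cover (t + 8), t=-8: Q = 5/[(-8 - 3)(-8 + 3)] = 1/11. Cover (t + 3), t=-3: R = 5/[(-3 - 3)(-3 + 8)] = -1/6.
Result: (5/66)/(t - 3) + (1/11)/(t + 8) - (1/6)/(t + 3)


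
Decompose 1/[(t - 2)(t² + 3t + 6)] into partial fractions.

Cover-up at t = 2: α = 1/(2² + 3·2 + 6) = 1/16. Then β = -α = -1/16, γ = -α·(3 + 2) = -5/16
Result: (1/16)/(t - 2) - ((1/16)t + 5/16)/(t² + 3t + 6)


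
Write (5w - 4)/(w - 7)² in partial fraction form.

(5w - 4) = A(w - 7) + B. At w = 7: B = 5·7 - 4 = 31. Coeff of w: A = 5
Result: 5/(w - 7) + 31/(w - 7)²


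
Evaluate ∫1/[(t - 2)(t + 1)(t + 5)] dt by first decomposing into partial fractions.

Cover-up: A = 1/21, B = -1/12, C = 1/28. Decomposition: (1/21)/(t - 2) - (1/12)/(t + 1) + (1/28)/(t + 5). Integrate each term: (1/21) ln|(t - 2)| - (1/12) ln|(t + 1)| + (1/28) ln|(t + 5)| + C


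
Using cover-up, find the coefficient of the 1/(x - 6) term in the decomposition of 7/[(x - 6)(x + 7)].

Cover (x - 6), set x=6: 7/((x + 7) at x=6) = 7/(13) = 7/13


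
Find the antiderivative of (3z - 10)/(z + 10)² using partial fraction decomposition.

Decompose: P = 3, Q = 3·(-10) - 10 = -40, so (3z - 10)/(z + 10)² = 3/(z + 10) - 40/(z + 10)². Integrate: ∫ P/(z + 10) dz = 3 ln|(z + 10)|; ∫ Q/(z + 10)² dz = 40/(z + 10). Sum: 3 ln|(z + 10)| + 40/(z + 10) + C


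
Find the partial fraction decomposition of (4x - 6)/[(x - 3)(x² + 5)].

At x=3: α = (4·3 - 6)/(3² + 5) = 3/7. β = -α = -3/7, γ = 4 - 3·α = 19/7
Result: (3/7)/(x - 3) - ((3/7)x - 19/7)/(x² + 5)


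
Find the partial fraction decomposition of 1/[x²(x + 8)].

Cover-up at x=-8: R = 1/(-8 - 0)² = 1/64. Cover-up at x=0: Q = 1/(0 + 8) = 1/8. Comparing x² coeff: P = -R = -1/64
Result: (-1/64)/x + (1/8)/x² + (1/64)/(x + 8)


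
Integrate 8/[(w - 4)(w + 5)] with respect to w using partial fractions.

Decompose: 8/[(w - 4)(w + 5)] = (8/9)/(w - 4) - (8/9)/(w + 5). Integrate each term: (8/9) ln|(w - 4)| - (8/9) ln|(w + 5)| + C


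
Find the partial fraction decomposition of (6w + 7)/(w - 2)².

(6w + 7) = P(w - 2) + Q. At w = 2: Q = 6·2 + 7 = 19. Coeff of w: P = 6
Result: 6/(w - 2) + 19/(w - 2)²


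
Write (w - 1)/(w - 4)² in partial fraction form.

(w - 1) = A(w - 4) + B. At w = 4: B = 1·4 - 1 = 3. Coeff of w: A = 1
Result: 1/(w - 4) + 3/(w - 4)²


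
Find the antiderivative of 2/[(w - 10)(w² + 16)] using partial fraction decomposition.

Cover-up at w=10: A = 2/(10²+16) = 1/58. Coeff matching: B = -1/58, C = -5/29. Decomposition: (1/58)/(w - 10) - ((1/58)w + 5/29)/(w² + 16). Integrate: linear → ln, quadratic → (1/2)ln + arctan: (1/58) ln|(w - 10)| - (1/116) ln(w² + 16) - (5/116) arctan(w/4) + C


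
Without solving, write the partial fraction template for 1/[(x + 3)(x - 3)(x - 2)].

Three distinct linear factors: A/(x + 3) + B/(x - 3) + C/(x - 2)


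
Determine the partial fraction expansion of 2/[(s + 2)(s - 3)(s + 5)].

Using cover-up method: A = -2/15, B = 1/20, C = 1/12
Result: (-2/15)/(s + 2) + (1/20)/(s - 3) + (1/12)/(s + 5)


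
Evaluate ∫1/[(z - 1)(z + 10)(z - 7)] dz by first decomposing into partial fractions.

Cover-up: α = -1/66, β = 1/187, γ = 1/102. Decomposition: (-1/66)/(z - 1) + (1/187)/(z + 10) + (1/102)/(z - 7). Integrate each term: (-1/66) ln|(z - 1)| + (1/187) ln|(z + 10)| + (1/102) ln|(z - 7)| + C


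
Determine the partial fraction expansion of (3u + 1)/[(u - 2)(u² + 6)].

At u=2: P = (3·2 + 1)/(2² + 6) = 7/10. Q = -P = -7/10, R = 3 - 2·P = 8/5
Result: (7/10)/(u - 2) - ((7/10)u - 8/5)/(u² + 6)


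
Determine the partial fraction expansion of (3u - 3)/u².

(3u - 3) = Au + B. At u = 0: B = 3·0 - 3 = -3. Coeff of u: A = 3
Result: 3/u - 3/u²


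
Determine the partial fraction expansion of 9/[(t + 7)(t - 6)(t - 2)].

Using cover-up method: P = 1/13, Q = 9/52, R = -1/4
Result: (1/13)/(t + 7) + (9/52)/(t - 6) - (1/4)/(t - 2)


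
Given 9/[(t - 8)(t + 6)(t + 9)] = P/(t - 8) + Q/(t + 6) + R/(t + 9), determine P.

Cover-up at t = 8: P = 9/[(8 + 6)(8 + 9)] = 9/[(14)(17)] = 9/238


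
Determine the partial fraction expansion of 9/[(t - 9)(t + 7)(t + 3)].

Using cover-up method: α = 3/64, β = 9/64, γ = -3/16
Result: (3/64)/(t - 9) + (9/64)/(t + 7) - (3/16)/(t + 3)


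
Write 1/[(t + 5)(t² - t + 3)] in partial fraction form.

Cover-up at t = -5: α = 1/((-5)² - 1·(-5) + 3) = 1/33. Then β = -α = -1/33, γ = -α·(-1 - 5) = 2/11
Result: (1/33)/(t + 5) - ((1/33)t - 2/11)/(t² - t + 3)


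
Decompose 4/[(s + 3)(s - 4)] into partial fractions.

4/(s + 3)(s - 4) = A/(s + 3) + B/(s - 4). A = 4/(-3 - 4) = -4/7, B = 4/(4 + 3) = 4/7
Result: (-4/7)/(s + 3) + (4/7)/(s - 4)


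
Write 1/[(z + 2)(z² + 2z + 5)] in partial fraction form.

Cover-up at z = -2: P = 1/((-2)² + 2·(-2) + 5) = 1/5. Then Q = -P = -1/5, R = -P·(2 - 2) = 0
Result: (1/5)/(z + 2) - ((1/5)z)/(z² + 2z + 5)


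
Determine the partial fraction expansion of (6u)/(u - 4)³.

(6u) = P(u - 4)² + Q(u - 4) + R. At u = 4: R = 6·4 + 0 = 24. Coefficients: P = 0, Q = 6
Result: 6/(u - 4)² + 24/(u - 4)³


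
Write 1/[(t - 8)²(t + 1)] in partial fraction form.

Cover-up at t=-1: γ = 1/(-1 - 8)² = 1/81. Cover-up at t=8: β = 1/(8 + 1) = 1/9. Comparing t² coeff: α = -γ = -1/81
Result: (-1/81)/(t - 8) + (1/9)/(t - 8)² + (1/81)/(t + 1)


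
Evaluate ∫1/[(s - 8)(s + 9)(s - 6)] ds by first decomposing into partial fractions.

Cover-up: A = 1/34, B = 1/255, C = -1/30. Decomposition: (1/34)/(s - 8) + (1/255)/(s + 9) - (1/30)/(s - 6). Integrate each term: (1/34) ln|(s - 8)| + (1/255) ln|(s + 9)| - (1/30) ln|(s - 6)| + C


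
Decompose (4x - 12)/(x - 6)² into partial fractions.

(4x - 12) = α(x - 6) + β. At x = 6: β = 4·6 - 12 = 12. Coeff of x: α = 4
Result: 4/(x - 6) + 12/(x - 6)²


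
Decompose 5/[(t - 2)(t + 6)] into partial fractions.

5/(t - 2)(t + 6) = A/(t - 2) + B/(t + 6). A = 5/(2 + 6) = 5/8, B = 5/(-6 - 2) = -5/8
Result: (5/8)/(t - 2) - (5/8)/(t + 6)


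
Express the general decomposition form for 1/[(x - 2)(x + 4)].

Distinct linear factors: α/(x - 2) + β/(x + 4)


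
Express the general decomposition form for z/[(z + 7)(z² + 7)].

Linear + irreducible quadratic: α/(z + 7) + (βz + γ)/(z² + 7)


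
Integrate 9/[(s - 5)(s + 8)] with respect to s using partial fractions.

Decompose: 9/[(s - 5)(s + 8)] = (9/13)/(s - 5) - (9/13)/(s + 8). Integrate each term: (9/13) ln|(s - 5)| - (9/13) ln|(s + 8)| + C


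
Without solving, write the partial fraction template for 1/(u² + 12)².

Repeated quadratic factor: (αu + β)/(u² + 12) + (γu + δ)/(u² + 12)²


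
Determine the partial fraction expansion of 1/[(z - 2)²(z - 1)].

Cover-up at z=1: R = 1/(1 - 2)² = 1. Cover-up at z=2: Q = 1/(2 - 1) = 1. Comparing z² coeff: P = -R = -1
Result: -1/(z - 2) + 1/(z - 2)² + 1/(z - 1)


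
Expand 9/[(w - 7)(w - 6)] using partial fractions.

9/(w - 7)(w - 6) = α/(w - 7) + β/(w - 6). α = 9/(7 - 6) = 9, β = 9/(6 - 7) = -9
Result: 9/(w - 7) - 9/(w - 6)


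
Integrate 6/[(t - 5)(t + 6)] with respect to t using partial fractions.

Decompose: 6/[(t - 5)(t + 6)] = (6/11)/(t - 5) - (6/11)/(t + 6). Integrate each term: (6/11) ln|(t - 5)| - (6/11) ln|(t + 6)| + C


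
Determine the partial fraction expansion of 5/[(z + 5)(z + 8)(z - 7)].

Using cover-up method: A = -5/36, B = 1/9, C = 1/36
Result: (-5/36)/(z + 5) + (1/9)/(z + 8) + (1/36)/(z - 7)


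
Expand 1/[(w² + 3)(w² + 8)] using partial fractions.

Coefficient matching gives α = γ = 0, β = 1/(8-3) = 1/5, δ = -β = -1/5
Result: (1/5)/(w² + 3) - (1/5)/(w² + 8)


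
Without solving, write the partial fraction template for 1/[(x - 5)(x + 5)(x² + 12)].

Two linear + quadratic: A/(x - 5) + B/(x + 5) + (Cx + D)/(x² + 12)


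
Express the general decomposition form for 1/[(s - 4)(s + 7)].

Distinct linear factors: α/(s - 4) + β/(s + 7)


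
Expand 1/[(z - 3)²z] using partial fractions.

Cover-up at z=0: C = 1/(0 - 3)² = 1/9. Cover-up at z=3: B = 1/(3 - 0) = 1/3. Comparing z² coeff: A = -C = -1/9
Result: (-1/9)/(z - 3) + (1/3)/(z - 3)² + (1/9)/z


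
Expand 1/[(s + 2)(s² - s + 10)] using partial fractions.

Cover-up at s = -2: α = 1/((-2)² - 1·(-2) + 10) = 1/16. Then β = -α = -1/16, γ = -α·(-1 - 2) = 3/16
Result: (1/16)/(s + 2) - ((1/16)s - 3/16)/(s² - s + 10)


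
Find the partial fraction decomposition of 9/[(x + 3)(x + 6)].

9/(x + 3)(x + 6) = P/(x + 3) + Q/(x + 6). P = 9/(-3 + 6) = 3, Q = 9/(-6 + 3) = -3
Result: 3/(x + 3) - 3/(x + 6)


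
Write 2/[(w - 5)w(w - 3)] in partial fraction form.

Using cover-up method: α = 1/5, β = 2/15, γ = -1/3
Result: (1/5)/(w - 5) + (2/15)/w - (1/3)/(w - 3)


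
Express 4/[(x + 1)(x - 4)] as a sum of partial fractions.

4/(x + 1)(x - 4) = α/(x + 1) + β/(x - 4). α = 4/(-1 - 4) = -4/5, β = 4/(4 + 1) = 4/5
Result: (-4/5)/(x + 1) + (4/5)/(x - 4)


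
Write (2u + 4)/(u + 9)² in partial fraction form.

(2u + 4) = A(u + 9) + B. At u = -9: B = 2·(-9) + 4 = -14. Coeff of u: A = 2
Result: 2/(u + 9) - 14/(u + 9)²


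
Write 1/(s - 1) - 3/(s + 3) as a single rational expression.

Common denominator (s - 1)(s + 3). Numerator: 1(s + 3) - 3(s - 1) = (s + 3) - (3s - 3) = -2s + 6
Result: (-2s + 6)/[(s - 1)(s + 3)]


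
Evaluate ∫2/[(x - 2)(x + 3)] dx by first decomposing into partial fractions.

Decompose: 2/[(x - 2)(x + 3)] = (2/5)/(x - 2) - (2/5)/(x + 3). Integrate each term: (2/5) ln|(x - 2)| - (2/5) ln|(x + 3)| + C


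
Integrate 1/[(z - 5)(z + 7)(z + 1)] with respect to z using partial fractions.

Cover-up: α = 1/72, β = 1/72, γ = -1/36. Decomposition: (1/72)/(z - 5) + (1/72)/(z + 7) - (1/36)/(z + 1). Integrate each term: (1/72) ln|(z - 5)| + (1/72) ln|(z + 7)| - (1/36) ln|(z + 1)| + C


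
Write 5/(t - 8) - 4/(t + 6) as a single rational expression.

Common denominator (t - 8)(t + 6). Numerator: 5(t + 6) - 4(t - 8) = (5t + 30) - (4t - 32) = t + 62
Result: (t + 62)/[(t - 8)(t + 6)]


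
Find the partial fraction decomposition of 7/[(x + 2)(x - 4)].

7/(x + 2)(x - 4) = A/(x + 2) + B/(x - 4). A = 7/(-2 - 4) = -7/6, B = 7/(4 + 2) = 7/6
Result: (-7/6)/(x + 2) + (7/6)/(x - 4)


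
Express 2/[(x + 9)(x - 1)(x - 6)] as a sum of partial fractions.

Using cover-up method: P = 1/75, Q = -1/25, R = 2/75
Result: (1/75)/(x + 9) - (1/25)/(x - 1) + (2/75)/(x - 6)


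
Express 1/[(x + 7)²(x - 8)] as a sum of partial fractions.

Cover-up at x=8: γ = 1/(8 + 7)² = 1/225. Cover-up at x=-7: β = 1/(-7 - 8) = -1/15. Comparing x² coeff: α = -γ = -1/225
Result: (-1/225)/(x + 7) - (1/15)/(x + 7)² + (1/225)/(x - 8)


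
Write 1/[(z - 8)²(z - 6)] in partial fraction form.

Cover-up at z=6: R = 1/(6 - 8)² = 1/4. Cover-up at z=8: Q = 1/(8 - 6) = 1/2. Comparing z² coeff: P = -R = -1/4
Result: (-1/4)/(z - 8) + (1/2)/(z - 8)² + (1/4)/(z - 6)


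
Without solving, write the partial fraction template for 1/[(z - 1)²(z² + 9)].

Repeated linear + quadratic: α/(z - 1) + β/(z - 1)² + (γz + δ)/(z² + 9)


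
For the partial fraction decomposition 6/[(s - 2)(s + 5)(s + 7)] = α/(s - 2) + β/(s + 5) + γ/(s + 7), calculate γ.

Cover-up at s = -7: γ = 6/[(-7 - 2)(-7 + 5)] = 6/[(-9)(-2)] = 6/18 = 1/3


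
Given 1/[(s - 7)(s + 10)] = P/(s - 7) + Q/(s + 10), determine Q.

Cover-up at s = -10: Q = 1/(-10 - 7) = -1/17


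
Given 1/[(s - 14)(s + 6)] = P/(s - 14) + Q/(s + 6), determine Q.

Cover-up at s = -6: Q = 1/(-6 - 14) = -1/20


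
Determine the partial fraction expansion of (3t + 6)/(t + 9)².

(3t + 6) = α(t + 9) + β. At t = -9: β = 3·(-9) + 6 = -21. Coeff of t: α = 3
Result: 3/(t + 9) - 21/(t + 9)²


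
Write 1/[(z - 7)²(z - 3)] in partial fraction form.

Cover-up at z=3: R = 1/(3 - 7)² = 1/16. Cover-up at z=7: Q = 1/(7 - 3) = 1/4. Comparing z² coeff: P = -R = -1/16
Result: (-1/16)/(z - 7) + (1/4)/(z - 7)² + (1/16)/(z - 3)


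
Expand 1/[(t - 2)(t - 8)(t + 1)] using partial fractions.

Using cover-up method: P = -1/18, Q = 1/54, R = 1/27
Result: (-1/18)/(t - 2) + (1/54)/(t - 8) + (1/27)/(t + 1)


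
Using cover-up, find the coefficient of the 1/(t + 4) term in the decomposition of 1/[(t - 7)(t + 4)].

Cover (t + 4), set t=-4: 1/((t - 7) at t=-4) = 1/(-11) = -1/11


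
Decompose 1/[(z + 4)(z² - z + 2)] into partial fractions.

Cover-up at z = -4: P = 1/((-4)² - 1·(-4) + 2) = 1/22. Then Q = -P = -1/22, R = -P·(-1 - 4) = 5/22
Result: (1/22)/(z + 4) - ((1/22)z - 5/22)/(z² - z + 2)


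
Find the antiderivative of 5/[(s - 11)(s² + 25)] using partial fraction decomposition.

Cover-up at s=11: A = 5/(11²+25) = 5/146. Coeff matching: B = -5/146, C = -55/146. Decomposition: (5/146)/(s - 11) - ((5/146)s + 55/146)/(s² + 25). Integrate: linear → ln, quadratic → (1/2)ln + arctan: (5/146) ln|(s - 11)| - (5/292) ln(s² + 25) - (11/146) arctan(s/5) + C


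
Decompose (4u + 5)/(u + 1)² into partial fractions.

(4u + 5) = α(u + 1) + β. At u = -1: β = 4·(-1) + 5 = 1. Coeff of u: α = 4
Result: 4/(u + 1) + 1/(u + 1)²


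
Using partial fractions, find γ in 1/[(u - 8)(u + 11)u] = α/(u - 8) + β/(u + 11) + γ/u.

Cover-up at u = 0: γ = 1/[(0 - 8)(0 + 11)] = 1/[(-8)(11)] = -1/88


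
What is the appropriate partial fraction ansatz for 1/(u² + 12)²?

Repeated quadratic factor: (Pu + Q)/(u² + 12) + (Ru + S)/(u² + 12)²


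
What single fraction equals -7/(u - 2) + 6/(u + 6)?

Common denominator (u - 2)(u + 6). Numerator: -7(u + 6) + 6(u - 2) = (-7u - 42) + (6u - 12) = -u - 54
Result: (-u - 54)/[(u - 2)(u + 6)]


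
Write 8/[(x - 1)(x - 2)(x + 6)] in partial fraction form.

Using cover-up method: P = -8/7, Q = 1, R = 1/7
Result: (-8/7)/(x - 1) + 1/(x - 2) + (1/7)/(x + 6)


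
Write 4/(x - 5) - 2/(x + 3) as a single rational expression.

Common denominator (x - 5)(x + 3). Numerator: 4(x + 3) - 2(x - 5) = (4x + 12) - (2x - 10) = 2x + 22
Result: (2x + 22)/[(x - 5)(x + 3)]


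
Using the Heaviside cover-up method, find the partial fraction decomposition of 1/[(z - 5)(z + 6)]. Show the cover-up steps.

Cover (z - 5): set z=5, get A = 1/(5 + 6) = 1/11. Cover (z + 6): set z=-6, get B = 1/(-6 - 5) = -1/11.
Result: (1/11)/(z - 5) - (1/11)/(z + 6)


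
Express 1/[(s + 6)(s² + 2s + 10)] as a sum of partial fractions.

Cover-up at s = -6: P = 1/((-6)² + 2·(-6) + 10) = 1/34. Then Q = -P = -1/34, R = -P·(2 - 6) = 2/17
Result: (1/34)/(s + 6) - ((1/34)s - 2/17)/(s² + 2s + 10)


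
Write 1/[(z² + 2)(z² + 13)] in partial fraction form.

Coefficient matching gives A = C = 0, B = 1/(13-2) = 1/11, D = -B = -1/11
Result: (1/11)/(z² + 2) - (1/11)/(z² + 13)


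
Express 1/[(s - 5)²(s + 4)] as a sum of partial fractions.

Cover-up at s=-4: γ = 1/(-4 - 5)² = 1/81. Cover-up at s=5: β = 1/(5 + 4) = 1/9. Comparing s² coeff: α = -γ = -1/81
Result: (-1/81)/(s - 5) + (1/9)/(s - 5)² + (1/81)/(s + 4)


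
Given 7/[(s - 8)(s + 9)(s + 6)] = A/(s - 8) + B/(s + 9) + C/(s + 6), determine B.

Cover-up at s = -9: B = 7/[(-9 - 8)(-9 + 6)] = 7/[(-17)(-3)] = 7/51


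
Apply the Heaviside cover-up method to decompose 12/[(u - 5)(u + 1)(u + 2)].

Cover (u - 5), u=5: A = 12/[(5 + 1)(5 + 2)] = 2/7. Cover (u + 1), u=-1: B = 12/[(-1 - 5)(-1 + 2)] = -2. Cover (u + 2), u=-2: C = 12/[(-2 - 5)(-2 + 1)] = 12/7.
Result: (2/7)/(u - 5) - 2/(u + 1) + (12/7)/(u + 2)


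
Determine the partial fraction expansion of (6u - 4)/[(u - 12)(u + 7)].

At u=12: P = (6·12 - 4)/(12 + 7) = 68/19. At u=-7: Q = (6·(-7) - 4)/(-7 - 12) = 46/19
Result: (68/19)/(u - 12) + (46/19)/(u + 7)


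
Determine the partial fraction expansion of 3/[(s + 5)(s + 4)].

3/(s + 5)(s + 4) = A/(s + 5) + B/(s + 4). A = 3/(-5 + 4) = -3, B = 3/(-4 + 5) = 3
Result: -3/(s + 5) + 3/(s + 4)


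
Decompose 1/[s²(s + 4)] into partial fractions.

Cover-up at s=-4: R = 1/(-4 - 0)² = 1/16. Cover-up at s=0: Q = 1/(0 + 4) = 1/4. Comparing s² coeff: P = -R = -1/16
Result: (-1/16)/s + (1/4)/s² + (1/16)/(s + 4)


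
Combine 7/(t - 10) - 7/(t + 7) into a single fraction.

Common denominator (t - 10)(t + 7). Numerator: 7(t + 7) - 7(t - 10) = (7t + 49) - (7t - 70) = 119
Result: (119)/[(t - 10)(t + 7)]


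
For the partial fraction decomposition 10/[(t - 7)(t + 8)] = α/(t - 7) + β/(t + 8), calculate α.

Cover-up at t = 7: α = 10/(7 + 8) = 10/15 = 2/3


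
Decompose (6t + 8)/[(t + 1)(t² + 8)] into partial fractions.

At t=-1: P = (6·(-1) + 8)/((-1)² + 8) = 2/9. Q = -P = -2/9, R = 6 - (-1)·P = 56/9
Result: (2/9)/(t + 1) - ((2/9)t - 56/9)/(t² + 8)


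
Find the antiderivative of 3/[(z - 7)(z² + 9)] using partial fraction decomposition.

Cover-up at z=7: P = 3/(7²+9) = 3/58. Coeff matching: Q = -3/58, R = -21/58. Decomposition: (3/58)/(z - 7) - ((3/58)z + 21/58)/(z² + 9). Integrate: linear → ln, quadratic → (1/2)ln + arctan: (3/58) ln|(z - 7)| - (3/116) ln(z² + 9) - (7/58) arctan(z/3) + C


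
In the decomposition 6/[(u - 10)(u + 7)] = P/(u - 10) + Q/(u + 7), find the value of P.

Cover-up at u = 10: P = 6/(10 + 7) = 6/17


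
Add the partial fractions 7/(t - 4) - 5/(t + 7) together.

Common denominator (t - 4)(t + 7). Numerator: 7(t + 7) - 5(t - 4) = (7t + 49) - (5t - 20) = 2t + 69
Result: (2t + 69)/[(t - 4)(t + 7)]


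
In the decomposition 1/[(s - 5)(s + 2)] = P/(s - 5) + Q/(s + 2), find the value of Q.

Cover-up at s = -2: Q = 1/(-2 - 5) = -1/7


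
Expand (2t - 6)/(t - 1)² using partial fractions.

(2t - 6) = P(t - 1) + Q. At t = 1: Q = 2·1 - 6 = -4. Coeff of t: P = 2
Result: 2/(t - 1) - 4/(t - 1)²


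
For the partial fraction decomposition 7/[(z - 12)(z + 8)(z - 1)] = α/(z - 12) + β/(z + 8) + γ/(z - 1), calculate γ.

Cover-up at z = 1: γ = 7/[(1 - 12)(1 + 8)] = 7/[(-11)(9)] = -7/99


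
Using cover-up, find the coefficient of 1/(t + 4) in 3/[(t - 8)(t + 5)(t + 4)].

Cover (t + 4), set t=-4: 3/[(-4 - 8)(-4 + 5)] = -1/4


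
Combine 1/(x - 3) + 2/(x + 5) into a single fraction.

Common denominator (x - 3)(x + 5). Numerator: 1(x + 5) + 2(x - 3) = (x + 5) + (2x - 6) = 3x - 1
Result: (3x - 1)/[(x - 3)(x + 5)]


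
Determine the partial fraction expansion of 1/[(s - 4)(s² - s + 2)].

Cover-up at s = 4: α = 1/(4² - 1·4 + 2) = 1/14. Then β = -α = -1/14, γ = -α·(-1 + 4) = -3/14
Result: (1/14)/(s - 4) - ((1/14)s + 3/14)/(s² - s + 2)


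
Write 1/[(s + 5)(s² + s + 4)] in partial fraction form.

Cover-up at s = -5: A = 1/((-5)² + 1·(-5) + 4) = 1/24. Then B = -A = -1/24, C = -A·(1 - 5) = 1/6
Result: (1/24)/(s + 5) - ((1/24)s - 1/6)/(s² + s + 4)


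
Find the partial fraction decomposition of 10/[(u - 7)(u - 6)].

10/(u - 7)(u - 6) = A/(u - 7) + B/(u - 6). A = 10/(7 - 6) = 10, B = 10/(6 - 7) = -10
Result: 10/(u - 7) - 10/(u - 6)


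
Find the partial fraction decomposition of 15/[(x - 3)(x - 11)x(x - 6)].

Using Heaviside cover-up: (5/24)/(x - 3) + (3/88)/(x - 11) - (5/66)/x - (1/6)/(x - 6)


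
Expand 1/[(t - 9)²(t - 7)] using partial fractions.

Cover-up at t=7: R = 1/(7 - 9)² = 1/4. Cover-up at t=9: Q = 1/(9 - 7) = 1/2. Comparing t² coeff: P = -R = -1/4
Result: (-1/4)/(t - 9) + (1/2)/(t - 9)² + (1/4)/(t - 7)


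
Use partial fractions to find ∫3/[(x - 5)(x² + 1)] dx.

Cover-up at x=5: P = 3/(5²+1) = 3/26. Coeff matching: Q = -3/26, R = -15/26. Decomposition: (3/26)/(x - 5) - ((3/26)x + 15/26)/(x² + 1). Integrate: linear → ln, quadratic → (1/2)ln + arctan: (3/26) ln|(x - 5)| - (3/52) ln(x² + 1) - (15/26) arctan(x) + C


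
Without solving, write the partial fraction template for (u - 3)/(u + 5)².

Repeated linear factor: A/(u + 5) + B/(u + 5)²


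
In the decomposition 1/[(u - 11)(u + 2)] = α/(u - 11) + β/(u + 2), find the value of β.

Cover-up at u = -2: β = 1/(-2 - 11) = -1/13


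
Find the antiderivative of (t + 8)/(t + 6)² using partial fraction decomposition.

Decompose: α = 1, β = 1·(-6) + 8 = 2, so (t + 8)/(t + 6)² = 1/(t + 6) + 2/(t + 6)². Integrate: ∫ α/(t + 6) dt = ln|(t + 6)|; ∫ β/(t + 6)² dt = -2/(t + 6). Sum: ln|(t + 6)| - 2/(t + 6) + C


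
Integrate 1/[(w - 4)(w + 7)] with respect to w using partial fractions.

Decompose: 1/[(w - 4)(w + 7)] = (1/11)/(w - 4) - (1/11)/(w + 7). Integrate each term: (1/11) ln|(w - 4)| - (1/11) ln|(w + 7)| + C


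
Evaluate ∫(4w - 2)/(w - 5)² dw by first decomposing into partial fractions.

Decompose: A = 4, B = 4·5 - 2 = 18, so (4w - 2)/(w - 5)² = 4/(w - 5) + 18/(w - 5)². Integrate: ∫ A/(w - 5) dw = 4 ln|(w - 5)|; ∫ B/(w - 5)² dw = -18/(w - 5). Sum: 4 ln|(w - 5)| - 18/(w - 5) + C


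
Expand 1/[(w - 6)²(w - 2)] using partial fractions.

Cover-up at w=2: C = 1/(2 - 6)² = 1/16. Cover-up at w=6: B = 1/(6 - 2) = 1/4. Comparing w² coeff: A = -C = -1/16
Result: (-1/16)/(w - 6) + (1/4)/(w - 6)² + (1/16)/(w - 2)


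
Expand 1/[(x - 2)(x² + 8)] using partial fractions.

Cover-up at x = 2: A = 1/(2² + 8) = 1/12. Then B = -A = -1/12, C = -A·(0 + 2) = -1/6
Result: (1/12)/(x - 2) - ((1/12)x + 1/6)/(x² + 8)


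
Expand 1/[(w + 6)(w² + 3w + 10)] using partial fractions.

Cover-up at w = -6: A = 1/((-6)² + 3·(-6) + 10) = 1/28. Then B = -A = -1/28, C = -A·(3 - 6) = 3/28
Result: (1/28)/(w + 6) - ((1/28)w - 3/28)/(w² + 3w + 10)


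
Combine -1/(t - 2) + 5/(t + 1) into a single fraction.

Common denominator (t - 2)(t + 1). Numerator: -1(t + 1) + 5(t - 2) = (-t - 1) + (5t - 10) = 4t - 11
Result: (4t - 11)/[(t - 2)(t + 1)]


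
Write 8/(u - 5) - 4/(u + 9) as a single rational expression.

Common denominator (u - 5)(u + 9). Numerator: 8(u + 9) - 4(u - 5) = (8u + 72) - (4u - 20) = 4u + 92
Result: (4u + 92)/[(u - 5)(u + 9)]


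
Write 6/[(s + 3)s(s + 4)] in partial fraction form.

Using cover-up method: α = -2, β = 1/2, γ = 3/2
Result: -2/(s + 3) + (1/2)/s + (3/2)/(s + 4)


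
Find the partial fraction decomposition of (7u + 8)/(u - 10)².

(7u + 8) = P(u - 10) + Q. At u = 10: Q = 7·10 + 8 = 78. Coeff of u: P = 7
Result: 7/(u - 10) + 78/(u - 10)²


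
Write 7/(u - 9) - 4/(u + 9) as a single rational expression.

Common denominator (u - 9)(u + 9). Numerator: 7(u + 9) - 4(u - 9) = (7u + 63) - (4u - 36) = 3u + 99
Result: (3u + 99)/[(u - 9)(u + 9)]


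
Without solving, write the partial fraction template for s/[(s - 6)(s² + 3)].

Linear + irreducible quadratic: α/(s - 6) + (βs + γ)/(s² + 3)


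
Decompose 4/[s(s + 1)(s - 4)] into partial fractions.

Using cover-up method: A = -1, B = 4/5, C = 1/5
Result: -1/s + (4/5)/(s + 1) + (1/5)/(s - 4)


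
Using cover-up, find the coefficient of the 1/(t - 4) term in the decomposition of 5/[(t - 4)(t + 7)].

Cover (t - 4), set t=4: 5/((t + 7) at t=4) = 5/(11) = 5/11


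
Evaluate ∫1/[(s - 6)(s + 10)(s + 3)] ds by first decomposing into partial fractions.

Cover-up: α = 1/144, β = 1/112, γ = -1/63. Decomposition: (1/144)/(s - 6) + (1/112)/(s + 10) - (1/63)/(s + 3). Integrate each term: (1/144) ln|(s - 6)| + (1/112) ln|(s + 10)| - (1/63) ln|(s + 3)| + C


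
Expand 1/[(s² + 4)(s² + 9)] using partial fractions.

Coefficient matching gives α = γ = 0, β = 1/(9-4) = 1/5, δ = -β = -1/5
Result: (1/5)/(s² + 4) - (1/5)/(s² + 9)


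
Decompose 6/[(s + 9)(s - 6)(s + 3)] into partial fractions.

Using cover-up method: P = 1/15, Q = 2/45, R = -1/9
Result: (1/15)/(s + 9) + (2/45)/(s - 6) - (1/9)/(s + 3)


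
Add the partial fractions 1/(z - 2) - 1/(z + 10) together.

Common denominator (z - 2)(z + 10). Numerator: 1(z + 10) - 1(z - 2) = (z + 10) - (z - 2) = 12
Result: (12)/[(z - 2)(z + 10)]


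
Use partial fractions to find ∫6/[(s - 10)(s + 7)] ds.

Decompose: 6/[(s - 10)(s + 7)] = (6/17)/(s - 10) - (6/17)/(s + 7). Integrate each term: (6/17) ln|(s - 10)| - (6/17) ln|(s + 7)| + C


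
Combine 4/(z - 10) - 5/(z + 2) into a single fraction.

Common denominator (z - 10)(z + 2). Numerator: 4(z + 2) - 5(z - 10) = (4z + 8) - (5z - 50) = -z + 58
Result: (-z + 58)/[(z - 10)(z + 2)]


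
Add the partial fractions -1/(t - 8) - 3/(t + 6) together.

Common denominator (t - 8)(t + 6). Numerator: -1(t + 6) - 3(t - 8) = (-t - 6) - (3t - 24) = -4t + 18
Result: (-4t + 18)/[(t - 8)(t + 6)]


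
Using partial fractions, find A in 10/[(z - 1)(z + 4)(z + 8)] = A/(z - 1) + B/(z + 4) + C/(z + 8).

Cover-up at z = 1: A = 10/[(1 + 4)(1 + 8)] = 10/[(5)(9)] = 10/45 = 2/9


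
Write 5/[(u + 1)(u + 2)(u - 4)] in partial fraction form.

Using cover-up method: α = -1, β = 5/6, γ = 1/6
Result: -1/(u + 1) + (5/6)/(u + 2) + (1/6)/(u - 4)


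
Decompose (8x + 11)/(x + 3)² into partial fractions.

(8x + 11) = A(x + 3) + B. At x = -3: B = 8·(-3) + 11 = -13. Coeff of x: A = 8
Result: 8/(x + 3) - 13/(x + 3)²


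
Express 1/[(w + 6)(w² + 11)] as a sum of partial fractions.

Cover-up at w = -6: P = 1/((-6)² + 11) = 1/47. Then Q = -P = -1/47, R = -P·(0 - 6) = 6/47
Result: (1/47)/(w + 6) - ((1/47)w - 6/47)/(w² + 11)


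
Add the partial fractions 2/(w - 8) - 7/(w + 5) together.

Common denominator (w - 8)(w + 5). Numerator: 2(w + 5) - 7(w - 8) = (2w + 10) - (7w - 56) = -5w + 66
Result: (-5w + 66)/[(w - 8)(w + 5)]


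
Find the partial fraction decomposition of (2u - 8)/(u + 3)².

(2u - 8) = P(u + 3) + Q. At u = -3: Q = 2·(-3) - 8 = -14. Coeff of u: P = 2
Result: 2/(u + 3) - 14/(u + 3)²


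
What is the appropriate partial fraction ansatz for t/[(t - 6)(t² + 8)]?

Linear + irreducible quadratic: P/(t - 6) + (Qt + R)/(t² + 8)


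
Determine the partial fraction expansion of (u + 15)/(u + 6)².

(u + 15) = α(u + 6) + β. At u = -6: β = 1·(-6) + 15 = 9. Coeff of u: α = 1
Result: 1/(u + 6) + 9/(u + 6)²


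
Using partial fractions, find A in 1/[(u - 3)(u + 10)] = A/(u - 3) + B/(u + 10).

Cover-up at u = 3: A = 1/(3 + 10) = 1/13


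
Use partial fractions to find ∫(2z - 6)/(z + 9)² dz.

Decompose: P = 2, Q = 2·(-9) - 6 = -24, so (2z - 6)/(z + 9)² = 2/(z + 9) - 24/(z + 9)². Integrate: ∫ P/(z + 9) dz = 2 ln|(z + 9)|; ∫ Q/(z + 9)² dz = 24/(z + 9). Sum: 2 ln|(z + 9)| + 24/(z + 9) + C


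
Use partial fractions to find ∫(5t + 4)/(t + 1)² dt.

Decompose: α = 5, β = 5·(-1) + 4 = -1, so (5t + 4)/(t + 1)² = 5/(t + 1) - 1/(t + 1)². Integrate: ∫ α/(t + 1) dt = 5 ln|(t + 1)|; ∫ β/(t + 1)² dt = 1/(t + 1). Sum: 5 ln|(t + 1)| + 1/(t + 1) + C


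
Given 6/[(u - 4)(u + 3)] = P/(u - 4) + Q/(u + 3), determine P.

Cover-up at u = 4: P = 6/(4 + 3) = 6/7


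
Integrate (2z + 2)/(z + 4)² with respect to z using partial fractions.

Decompose: P = 2, Q = 2·(-4) + 2 = -6, so (2z + 2)/(z + 4)² = 2/(z + 4) - 6/(z + 4)². Integrate: ∫ P/(z + 4) dz = 2 ln|(z + 4)|; ∫ Q/(z + 4)² dz = 6/(z + 4). Sum: 2 ln|(z + 4)| + 6/(z + 4) + C


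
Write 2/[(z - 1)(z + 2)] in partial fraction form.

2/(z - 1)(z + 2) = P/(z - 1) + Q/(z + 2). P = 2/(1 + 2) = 2/3, Q = 2/(-2 - 1) = -2/3
Result: (2/3)/(z - 1) - (2/3)/(z + 2)


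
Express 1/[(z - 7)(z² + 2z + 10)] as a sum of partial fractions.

Cover-up at z = 7: A = 1/(7² + 2·7 + 10) = 1/73. Then B = -A = -1/73, C = -A·(2 + 7) = -9/73
Result: (1/73)/(z - 7) - ((1/73)z + 9/73)/(z² + 2z + 10)


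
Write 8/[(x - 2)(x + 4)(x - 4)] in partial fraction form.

Using cover-up method: α = -2/3, β = 1/6, γ = 1/2
Result: (-2/3)/(x - 2) + (1/6)/(x + 4) + (1/2)/(x - 4)


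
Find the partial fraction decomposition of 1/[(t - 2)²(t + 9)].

Cover-up at t=-9: C = 1/(-9 - 2)² = 1/121. Cover-up at t=2: B = 1/(2 + 9) = 1/11. Comparing t² coeff: A = -C = -1/121
Result: (-1/121)/(t - 2) + (1/11)/(t - 2)² + (1/121)/(t + 9)


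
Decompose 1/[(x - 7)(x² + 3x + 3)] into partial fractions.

Cover-up at x = 7: α = 1/(7² + 3·7 + 3) = 1/73. Then β = -α = -1/73, γ = -α·(3 + 7) = -10/73
Result: (1/73)/(x - 7) - ((1/73)x + 10/73)/(x² + 3x + 3)


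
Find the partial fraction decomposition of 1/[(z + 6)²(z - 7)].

Cover-up at z=7: γ = 1/(7 + 6)² = 1/169. Cover-up at z=-6: β = 1/(-6 - 7) = -1/13. Comparing z² coeff: α = -γ = -1/169
Result: (-1/169)/(z + 6) - (1/13)/(z + 6)² + (1/169)/(z - 7)


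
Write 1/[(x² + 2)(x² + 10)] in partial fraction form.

Coefficient matching gives P = R = 0, Q = 1/(10-2) = 1/8, S = -Q = -1/8
Result: (1/8)/(x² + 2) - (1/8)/(x² + 10)


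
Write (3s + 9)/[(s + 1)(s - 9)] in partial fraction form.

At s=-1: P = (3·(-1) + 9)/(-1 - 9) = -3/5. At s=9: Q = (3·9 + 9)/(9 + 1) = 18/5
Result: (-3/5)/(s + 1) + (18/5)/(s - 9)


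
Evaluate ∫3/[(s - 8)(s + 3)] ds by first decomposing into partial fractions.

Decompose: 3/[(s - 8)(s + 3)] = (3/11)/(s - 8) - (3/11)/(s + 3). Integrate each term: (3/11) ln|(s - 8)| - (3/11) ln|(s + 3)| + C


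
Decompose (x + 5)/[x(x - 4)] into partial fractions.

At x=0: α = (1·0 + 5)/(0 - 4) = -5/4. At x=4: β = (1·4 + 5)/(4 - 0) = 9/4
Result: (-5/4)/x + (9/4)/(x - 4)


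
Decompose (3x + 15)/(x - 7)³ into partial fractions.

(3x + 15) = A(x - 7)² + B(x - 7) + C. At x = 7: C = 3·7 + 15 = 36. Coefficients: A = 0, B = 3
Result: 3/(x - 7)² + 36/(x - 7)³


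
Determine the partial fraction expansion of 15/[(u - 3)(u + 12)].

15/(u - 3)(u + 12) = α/(u - 3) + β/(u + 12). α = 15/(3 + 12) = 1, β = 15/(-12 - 3) = -1
Result: 1/(u - 3) - 1/(u + 12)


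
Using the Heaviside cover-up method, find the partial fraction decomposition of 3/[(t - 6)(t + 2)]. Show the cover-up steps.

Cover (t - 6): set t=6, get α = 3/(6 + 2) = 3/8. Cover (t + 2): set t=-2, get β = 3/(-2 - 6) = -3/8.
Result: (3/8)/(t - 6) - (3/8)/(t + 2)


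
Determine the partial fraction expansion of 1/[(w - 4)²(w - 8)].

Cover-up at w=8: γ = 1/(8 - 4)² = 1/16. Cover-up at w=4: β = 1/(4 - 8) = -1/4. Comparing w² coeff: α = -γ = -1/16
Result: (-1/16)/(w - 4) - (1/4)/(w - 4)² + (1/16)/(w - 8)


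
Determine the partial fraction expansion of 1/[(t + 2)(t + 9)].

1/(t + 2)(t + 9) = P/(t + 2) + Q/(t + 9). P = 1/(-2 + 9) = 1/7, Q = 1/(-9 + 2) = -1/7
Result: (1/7)/(t + 2) - (1/7)/(t + 9)


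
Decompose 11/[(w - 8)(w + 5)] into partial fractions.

11/(w - 8)(w + 5) = P/(w - 8) + Q/(w + 5). P = 11/(8 + 5) = 11/13, Q = 11/(-5 - 8) = -11/13
Result: (11/13)/(w - 8) - (11/13)/(w + 5)


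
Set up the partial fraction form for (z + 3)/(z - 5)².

Repeated linear factor: P/(z - 5) + Q/(z - 5)²


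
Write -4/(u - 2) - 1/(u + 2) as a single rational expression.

Common denominator (u - 2)(u + 2). Numerator: -4(u + 2) - 1(u - 2) = (-4u - 8) - (u - 2) = -5u - 6
Result: (-5u - 6)/[(u - 2)(u + 2)]


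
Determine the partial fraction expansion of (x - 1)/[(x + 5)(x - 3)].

At x=-5: P = (1·(-5) - 1)/(-5 - 3) = 3/4. At x=3: Q = (1·3 - 1)/(3 + 5) = 1/4
Result: (3/4)/(x + 5) + (1/4)/(x - 3)


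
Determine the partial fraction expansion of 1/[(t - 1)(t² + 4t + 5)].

Cover-up at t = 1: P = 1/(1² + 4·1 + 5) = 1/10. Then Q = -P = -1/10, R = -P·(4 + 1) = -1/2
Result: (1/10)/(t - 1) - ((1/10)t + 1/2)/(t² + 4t + 5)


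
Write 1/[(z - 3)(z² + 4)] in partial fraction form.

Cover-up at z = 3: α = 1/(3² + 4) = 1/13. Then β = -α = -1/13, γ = -α·(0 + 3) = -3/13
Result: (1/13)/(z - 3) - ((1/13)z + 3/13)/(z² + 4)


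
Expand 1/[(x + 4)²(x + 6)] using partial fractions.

Cover-up at x=-6: γ = 1/(-6 + 4)² = 1/4. Cover-up at x=-4: β = 1/(-4 + 6) = 1/2. Comparing x² coeff: α = -γ = -1/4
Result: (-1/4)/(x + 4) + (1/2)/(x + 4)² + (1/4)/(x + 6)


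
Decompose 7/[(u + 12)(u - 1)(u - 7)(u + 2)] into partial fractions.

Using Heaviside cover-up: (-7/2470)/(u + 12) - (7/234)/(u - 1) + (7/1026)/(u - 7) + (7/270)/(u + 2)


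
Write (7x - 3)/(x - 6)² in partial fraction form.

(7x - 3) = P(x - 6) + Q. At x = 6: Q = 7·6 - 3 = 39. Coeff of x: P = 7
Result: 7/(x - 6) + 39/(x - 6)²


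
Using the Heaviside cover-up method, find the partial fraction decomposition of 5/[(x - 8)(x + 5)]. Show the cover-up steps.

Cover (x - 8): set x=8, get α = 5/(8 + 5) = 5/13. Cover (x + 5): set x=-5, get β = 5/(-5 - 8) = -5/13.
Result: (5/13)/(x - 8) - (5/13)/(x + 5)


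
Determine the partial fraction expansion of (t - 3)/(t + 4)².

(t - 3) = P(t + 4) + Q. At t = -4: Q = 1·(-4) - 3 = -7. Coeff of t: P = 1
Result: 1/(t + 4) - 7/(t + 4)²


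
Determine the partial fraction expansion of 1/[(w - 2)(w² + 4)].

Cover-up at w = 2: P = 1/(2² + 4) = 1/8. Then Q = -P = -1/8, R = -P·(0 + 2) = -1/4
Result: (1/8)/(w - 2) - ((1/8)w + 1/4)/(w² + 4)


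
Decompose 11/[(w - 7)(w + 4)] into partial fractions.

11/(w - 7)(w + 4) = α/(w - 7) + β/(w + 4). α = 11/(7 + 4) = 1, β = 11/(-4 - 7) = -1
Result: 1/(w - 7) - 1/(w + 4)


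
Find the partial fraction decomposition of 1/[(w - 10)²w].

Cover-up at w=0: R = 1/(0 - 10)² = 1/100. Cover-up at w=10: Q = 1/(10 - 0) = 1/10. Comparing w² coeff: P = -R = -1/100
Result: (-1/100)/(w - 10) + (1/10)/(w - 10)² + (1/100)/w


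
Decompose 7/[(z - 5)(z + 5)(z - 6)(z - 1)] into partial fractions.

Using Heaviside cover-up: (-7/40)/(z - 5) - (7/660)/(z + 5) + (7/55)/(z - 6) + (7/120)/(z - 1)


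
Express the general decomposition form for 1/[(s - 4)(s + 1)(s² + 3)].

Two linear + quadratic: P/(s - 4) + Q/(s + 1) + (Rs + S)/(s² + 3)


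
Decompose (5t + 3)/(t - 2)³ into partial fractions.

(5t + 3) = P(t - 2)² + Q(t - 2) + R. At t = 2: R = 5·2 + 3 = 13. Coefficients: P = 0, Q = 5
Result: 5/(t - 2)² + 13/(t - 2)³


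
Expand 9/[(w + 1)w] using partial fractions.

9/(w + 1)w = A/(w + 1) + B/w. A = 9/(-1 - 0) = -9, B = 9/(0 + 1) = 9
Result: -9/(w + 1) + 9/w


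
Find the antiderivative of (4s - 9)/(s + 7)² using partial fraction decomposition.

Decompose: P = 4, Q = 4·(-7) - 9 = -37, so (4s - 9)/(s + 7)² = 4/(s + 7) - 37/(s + 7)². Integrate: ∫ P/(s + 7) ds = 4 ln|(s + 7)|; ∫ Q/(s + 7)² ds = 37/(s + 7). Sum: 4 ln|(s + 7)| + 37/(s + 7) + C


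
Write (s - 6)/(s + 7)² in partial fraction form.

(s - 6) = P(s + 7) + Q. At s = -7: Q = 1·(-7) - 6 = -13. Coeff of s: P = 1
Result: 1/(s + 7) - 13/(s + 7)²


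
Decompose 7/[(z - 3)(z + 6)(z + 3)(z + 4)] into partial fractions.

Using Heaviside cover-up: (1/54)/(z - 3) - (7/54)/(z + 6) - (7/18)/(z + 3) + (1/2)/(z + 4)


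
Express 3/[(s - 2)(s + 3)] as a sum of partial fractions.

3/(s - 2)(s + 3) = A/(s - 2) + B/(s + 3). A = 3/(2 + 3) = 3/5, B = 3/(-3 - 2) = -3/5
Result: (3/5)/(s - 2) - (3/5)/(s + 3)


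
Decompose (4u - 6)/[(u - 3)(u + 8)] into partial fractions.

At u=3: P = (4·3 - 6)/(3 + 8) = 6/11. At u=-8: Q = (4·(-8) - 6)/(-8 - 3) = 38/11
Result: (6/11)/(u - 3) + (38/11)/(u + 8)


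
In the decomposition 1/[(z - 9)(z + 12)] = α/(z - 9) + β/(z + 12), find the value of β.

Cover-up at z = -12: β = 1/(-12 - 9) = -1/21


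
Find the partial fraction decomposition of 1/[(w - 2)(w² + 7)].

Cover-up at w = 2: A = 1/(2² + 7) = 1/11. Then B = -A = -1/11, C = -A·(0 + 2) = -2/11
Result: (1/11)/(w - 2) - ((1/11)w + 2/11)/(w² + 7)


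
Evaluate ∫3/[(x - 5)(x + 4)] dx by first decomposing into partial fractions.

Decompose: 3/[(x - 5)(x + 4)] = (1/3)/(x - 5) - (1/3)/(x + 4). Integrate each term: (1/3) ln|(x - 5)| - (1/3) ln|(x + 4)| + C


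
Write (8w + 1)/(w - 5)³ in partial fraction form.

(8w + 1) = P(w - 5)² + Q(w - 5) + R. At w = 5: R = 8·5 + 1 = 41. Coefficients: P = 0, Q = 8
Result: 8/(w - 5)² + 41/(w - 5)³


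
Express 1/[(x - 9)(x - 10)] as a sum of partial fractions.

1/(x - 9)(x - 10) = α/(x - 9) + β/(x - 10). α = 1/(9 - 10) = -1, β = 1/(10 - 9) = 1
Result: -1/(x - 9) + 1/(x - 10)


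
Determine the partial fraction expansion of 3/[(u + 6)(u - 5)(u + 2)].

Using cover-up method: A = 3/44, B = 3/77, C = -3/28
Result: (3/44)/(u + 6) + (3/77)/(u - 5) - (3/28)/(u + 2)


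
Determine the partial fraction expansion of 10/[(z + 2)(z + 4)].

10/(z + 2)(z + 4) = α/(z + 2) + β/(z + 4). α = 10/(-2 + 4) = 5, β = 10/(-4 + 2) = -5
Result: 5/(z + 2) - 5/(z + 4)


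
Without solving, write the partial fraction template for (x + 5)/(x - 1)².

Repeated linear factor: A/(x - 1) + B/(x - 1)²


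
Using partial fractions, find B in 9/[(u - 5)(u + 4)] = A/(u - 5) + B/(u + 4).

Cover-up at u = -4: B = 9/(-4 - 5) = -9/9 = -1


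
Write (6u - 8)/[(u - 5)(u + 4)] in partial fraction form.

At u=5: α = (6·5 - 8)/(5 + 4) = 22/9. At u=-4: β = (6·(-4) - 8)/(-4 - 5) = 32/9
Result: (22/9)/(u - 5) + (32/9)/(u + 4)
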